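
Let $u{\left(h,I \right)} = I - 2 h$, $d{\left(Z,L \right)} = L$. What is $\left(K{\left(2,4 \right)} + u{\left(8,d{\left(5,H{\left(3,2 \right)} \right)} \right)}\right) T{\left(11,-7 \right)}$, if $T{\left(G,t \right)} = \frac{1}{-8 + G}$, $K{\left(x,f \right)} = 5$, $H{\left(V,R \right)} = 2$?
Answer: $-3$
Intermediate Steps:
$u{\left(h,I \right)} = I - 2 h$
$\left(K{\left(2,4 \right)} + u{\left(8,d{\left(5,H{\left(3,2 \right)} \right)} \right)}\right) T{\left(11,-7 \right)} = \frac{5 + \left(2 - 16\right)}{-8 + 11} = \frac{5 + \left(2 - 16\right)}{3} = \left(5 - 14\right) \frac{1}{3} = \left(-9\right) \frac{1}{3} = -3$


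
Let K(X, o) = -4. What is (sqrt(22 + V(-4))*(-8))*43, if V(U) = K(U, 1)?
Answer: -1032*sqrt(2) ≈ -1459.5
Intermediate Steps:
V(U) = -4
(sqrt(22 + V(-4))*(-8))*43 = (sqrt(22 - 4)*(-8))*43 = (sqrt(18)*(-8))*43 = ((3*sqrt(2))*(-8))*43 = -24*sqrt(2)*43 = -1032*sqrt(2)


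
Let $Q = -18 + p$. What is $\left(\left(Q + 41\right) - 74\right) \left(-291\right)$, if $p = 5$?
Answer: $13386$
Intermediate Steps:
$Q = -13$ ($Q = -18 + 5 = -13$)
$\left(\left(Q + 41\right) - 74\right) \left(-291\right) = \left(\left(-13 + 41\right) - 74\right) \left(-291\right) = \left(28 - 74\right) \left(-291\right) = \left(-46\right) \left(-291\right) = 13386$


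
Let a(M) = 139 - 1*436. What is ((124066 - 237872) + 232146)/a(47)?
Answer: -118340/297 ≈ -398.45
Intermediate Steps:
a(M) = -297 (a(M) = 139 - 436 = -297)
((124066 - 237872) + 232146)/a(47) = ((124066 - 237872) + 232146)/(-297) = (-113806 + 232146)*(-1/297) = 118340*(-1/297) = -118340/297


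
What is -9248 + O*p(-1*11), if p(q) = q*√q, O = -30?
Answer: -9248 + 330*I*√11 ≈ -9248.0 + 1094.5*I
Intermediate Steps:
p(q) = q^(3/2)
-9248 + O*p(-1*11) = -9248 - 30*(-11*I*√11) = -9248 - (-330)*I*√11 = -9248 + 330*I*√11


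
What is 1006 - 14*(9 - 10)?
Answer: 1020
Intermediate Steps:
1006 - 14*(9 - 10) = 1006 - 14*(-1) = 1006 + 14 = 1020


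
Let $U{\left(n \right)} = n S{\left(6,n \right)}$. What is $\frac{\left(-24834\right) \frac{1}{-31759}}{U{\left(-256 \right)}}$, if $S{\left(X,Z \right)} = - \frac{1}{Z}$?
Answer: $- \frac{24834}{31759} \approx -0.78195$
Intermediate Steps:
$U{\left(n \right)} = -1$ ($U{\left(n \right)} = n \left(- \frac{1}{n}\right) = -1$)
$\frac{\left(-24834\right) \frac{1}{-31759}}{U{\left(-256 \right)}} = \frac{\left(-24834\right) \frac{1}{-31759}}{-1} = \left(-24834\right) \left(- \frac{1}{31759}\right) \left(-1\right) = \frac{24834}{31759} \left(-1\right) = - \frac{24834}{31759}$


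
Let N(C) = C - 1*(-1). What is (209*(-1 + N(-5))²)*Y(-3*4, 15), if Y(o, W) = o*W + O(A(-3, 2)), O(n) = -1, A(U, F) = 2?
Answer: -945725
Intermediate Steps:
N(C) = 1 + C (N(C) = C + 1 = 1 + C)
Y(o, W) = -1 + W*o (Y(o, W) = o*W - 1 = W*o - 1 = -1 + W*o)
(209*(-1 + N(-5))²)*Y(-3*4, 15) = (209*(-1 + (1 - 5))²)*(-1 + 15*(-3*4)) = (209*(-1 - 4)²)*(-1 + 15*(-12)) = (209*(-5)²)*(-1 - 180) = (209*25)*(-181) = 5225*(-181) = -945725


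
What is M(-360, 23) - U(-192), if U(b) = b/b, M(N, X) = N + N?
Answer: -721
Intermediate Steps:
M(N, X) = 2*N
U(b) = 1
M(-360, 23) - U(-192) = 2*(-360) - 1*1 = -720 - 1 = -721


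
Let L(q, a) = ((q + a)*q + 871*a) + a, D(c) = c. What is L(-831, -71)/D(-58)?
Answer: -343825/29 ≈ -11856.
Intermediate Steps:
L(q, a) = 872*a + q*(a + q) (L(q, a) = ((a + q)*q + 871*a) + a = (q*(a + q) + 871*a) + a = (871*a + q*(a + q)) + a = 872*a + q*(a + q))
L(-831, -71)/D(-58) = ((-831)² + 872*(-71) - 71*(-831))/(-58) = (690561 - 61912 + 59001)*(-1/58) = 687650*(-1/58) = -343825/29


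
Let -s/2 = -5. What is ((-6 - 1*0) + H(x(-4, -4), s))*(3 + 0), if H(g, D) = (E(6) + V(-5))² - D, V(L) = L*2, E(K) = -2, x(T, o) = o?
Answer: 384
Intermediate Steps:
V(L) = 2*L
s = 10 (s = -2*(-5) = 10)
H(g, D) = 144 - D (H(g, D) = (-2 + 2*(-5))² - D = (-2 - 10)² - D = (-12)² - D = 144 - D)
((-6 - 1*0) + H(x(-4, -4), s))*(3 + 0) = ((-6 - 1*0) + (144 - 1*10))*(3 + 0) = ((-6 + 0) + (144 - 10))*3 = (-6 + 134)*3 = 128*3 = 384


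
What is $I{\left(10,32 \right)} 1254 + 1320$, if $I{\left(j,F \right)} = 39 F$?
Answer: $1566312$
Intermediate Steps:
$I{\left(10,32 \right)} 1254 + 1320 = 39 \cdot 32 \cdot 1254 + 1320 = 1248 \cdot 1254 + 1320 = 1564992 + 1320 = 1566312$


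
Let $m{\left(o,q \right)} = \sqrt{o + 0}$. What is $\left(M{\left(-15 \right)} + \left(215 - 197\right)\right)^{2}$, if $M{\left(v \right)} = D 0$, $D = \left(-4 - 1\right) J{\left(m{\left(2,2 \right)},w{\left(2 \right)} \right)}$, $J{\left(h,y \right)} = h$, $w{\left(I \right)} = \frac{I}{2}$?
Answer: $324$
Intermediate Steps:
$m{\left(o,q \right)} = \sqrt{o}$
$w{\left(I \right)} = \frac{I}{2}$ ($w{\left(I \right)} = I \frac{1}{2} = \frac{I}{2}$)
$D = - 5 \sqrt{2}$ ($D = \left(-4 - 1\right) \sqrt{2} = - 5 \sqrt{2} \approx -7.0711$)
$M{\left(v \right)} = 0$ ($M{\left(v \right)} = - 5 \sqrt{2} \cdot 0 = 0$)
$\left(M{\left(-15 \right)} + \left(215 - 197\right)\right)^{2} = \left(0 + \left(215 - 197\right)\right)^{2} = \left(0 + 18\right)^{2} = 18^{2} = 324$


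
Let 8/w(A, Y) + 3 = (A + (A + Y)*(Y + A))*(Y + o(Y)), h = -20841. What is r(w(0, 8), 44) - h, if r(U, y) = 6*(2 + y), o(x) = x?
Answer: 21117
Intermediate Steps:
w(A, Y) = 8/(-3 + 2*Y*(A + (A + Y)²)) (w(A, Y) = 8/(-3 + (A + (A + Y)*(Y + A))*(Y + Y)) = 8/(-3 + (A + (A + Y)*(A + Y))*(2*Y)) = 8/(-3 + (A + (A + Y)²)*(2*Y)) = 8/(-3 + 2*Y*(A + (A + Y)²)))
r(U, y) = 12 + 6*y
r(w(0, 8), 44) - h = (12 + 6*44) - 1*(-20841) = (12 + 264) + 20841 = 276 + 20841 = 21117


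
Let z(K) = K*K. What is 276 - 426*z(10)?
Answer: -42324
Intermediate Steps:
z(K) = K**2
276 - 426*z(10) = 276 - 426*10**2 = 276 - 426*100 = 276 - 42600 = -42324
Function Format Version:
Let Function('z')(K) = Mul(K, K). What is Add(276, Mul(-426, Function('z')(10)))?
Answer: -42324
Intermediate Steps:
Function('z')(K) = Pow(K, 2)
Add(276, Mul(-426, Function('z')(10))) = Add(276, Mul(-426, Pow(10, 2))) = Add(276, Mul(-426, 100)) = Add(276, -42600) = -42324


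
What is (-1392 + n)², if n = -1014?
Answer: 5788836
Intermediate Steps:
(-1392 + n)² = (-1392 - 1014)² = (-2406)² = 5788836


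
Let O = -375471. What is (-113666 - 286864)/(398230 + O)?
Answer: -400530/22759 ≈ -17.599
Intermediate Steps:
(-113666 - 286864)/(398230 + O) = (-113666 - 286864)/(398230 - 375471) = -400530/22759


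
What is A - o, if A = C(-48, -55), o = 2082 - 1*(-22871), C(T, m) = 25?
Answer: -24928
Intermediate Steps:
o = 24953 (o = 2082 + 22871 = 24953)
A = 25
A - o = 25 - 1*24953 = 25 - 24953 = -24928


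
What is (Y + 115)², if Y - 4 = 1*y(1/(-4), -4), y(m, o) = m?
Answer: 225625/16 ≈ 14102.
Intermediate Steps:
Y = 15/4 (Y = 4 + 1*(1/(-4)) = 4 + 1*(1*(-¼)) = 4 + 1*(-¼) = 4 - ¼ = 15/4 ≈ 3.7500)
(Y + 115)² = (15/4 + 115)² = (475/4)² = 225625/16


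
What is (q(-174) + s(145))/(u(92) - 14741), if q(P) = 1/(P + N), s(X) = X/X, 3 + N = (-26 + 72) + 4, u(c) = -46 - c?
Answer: -126/1889633 ≈ -6.6680e-5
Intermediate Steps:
N = 47 (N = -3 + ((-26 + 72) + 4) = -3 + (46 + 4) = -3 + 50 = 47)
s(X) = 1
q(P) = 1/(47 + P) (q(P) = 1/(P + 47) = 1/(47 + P))
(q(-174) + s(145))/(u(92) - 14741) = (1/(47 - 174) + 1)/((-46 - 1*92) - 14741) = (1/(-127) + 1)/((-46 - 92) - 14741) = (-1/127 + 1)/(-138 - 14741) = (126/127)/(-14879) = (126/127)*(-1/14879) = -126/1889633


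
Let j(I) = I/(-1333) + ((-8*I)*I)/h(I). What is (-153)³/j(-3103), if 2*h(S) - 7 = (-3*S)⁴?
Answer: -1493844255490510746728037/970918220533477673 ≈ -1.5386e+6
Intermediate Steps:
h(S) = 7/2 + 81*S⁴/2 (h(S) = 7/2 + (-3*S)⁴/2 = 7/2 + (81*S⁴)/2 = 7/2 + 81*S⁴/2)
j(I) = -I/1333 - 8*I²/(7/2 + 81*I⁴/2) (j(I) = I/(-1333) + ((-8*I)*I)/(7/2 + 81*I⁴/2) = I*(-1/1333) + (-8*I²)/(7/2 + 81*I⁴/2) = -I/1333 - 8*I²/(7/2 + 81*I⁴/2))
(-153)³/j(-3103) = (-153)³/(((1/1333)*(-3103)*(-7 - 21328*(-3103) - 81*(-3103)⁴)/(7 + 81*(-3103)⁴))) = -3581577*(-1333*(7 + 81*92710111274881)/(3103*(-7 + 66180784 - 81*92710111274881))) = -3581577*(-1333*(7 + 7509519013265361)/(3103*(-7 + 66180784 - 7509519013265361))) = -3581577/((1/1333)*(-3103)*(-7509518947084584)/7509519013265368) = -3581577/((1/1333)*(-3103)*(1/7509519013265368)*(-7509518947084584)) = -3581577/2912754661600433019/1251273605585341943 = -3581577*1251273605585341943/2912754661600433019 = -1493844255490510746728037/970918220533477673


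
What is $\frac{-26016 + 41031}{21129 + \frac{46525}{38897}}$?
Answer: $\frac{584038455}{821901238} \approx 0.71059$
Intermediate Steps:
$\frac{-26016 + 41031}{21129 + \frac{46525}{38897}} = \frac{15015}{21129 + 46525 \cdot \frac{1}{38897}} = \frac{15015}{21129 + \frac{46525}{38897}} = \frac{15015}{\frac{821901238}{38897}} = 15015 \cdot \frac{38897}{821901238} = \frac{584038455}{821901238}$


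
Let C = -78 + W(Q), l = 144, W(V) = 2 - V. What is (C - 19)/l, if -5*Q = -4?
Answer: -479/720 ≈ -0.66528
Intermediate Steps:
Q = ⅘ (Q = -⅕*(-4) = ⅘ ≈ 0.80000)
C = -384/5 (C = -78 + (2 - 1*⅘) = -78 + (2 - ⅘) = -78 + 6/5 = -384/5 ≈ -76.800)
(C - 19)/l = (-384/5 - 19)/144 = (1/144)*(-479/5) = -479/720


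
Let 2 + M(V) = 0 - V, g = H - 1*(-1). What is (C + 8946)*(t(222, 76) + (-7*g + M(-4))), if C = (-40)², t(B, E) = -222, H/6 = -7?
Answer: 706582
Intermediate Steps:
H = -42 (H = 6*(-7) = -42)
C = 1600
g = -41 (g = -42 - 1*(-1) = -42 + 1 = -41)
M(V) = -2 - V (M(V) = -2 + (0 - V) = -2 - V)
(C + 8946)*(t(222, 76) + (-7*g + M(-4))) = (1600 + 8946)*(-222 + (-7*(-41) + (-2 - 1*(-4)))) = 10546*(-222 + (287 + (-2 + 4))) = 10546*(-222 + (287 + 2)) = 10546*(-222 + 289) = 10546*67 = 706582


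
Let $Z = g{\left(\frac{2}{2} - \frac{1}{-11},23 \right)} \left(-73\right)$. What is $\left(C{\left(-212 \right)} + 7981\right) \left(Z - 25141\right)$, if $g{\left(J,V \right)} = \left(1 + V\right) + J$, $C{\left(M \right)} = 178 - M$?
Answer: $-225787939$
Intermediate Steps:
$g{\left(J,V \right)} = 1 + J + V$
$Z = - \frac{20148}{11}$ ($Z = \left(1 + \left(\frac{2}{2} - \frac{1}{-11}\right) + 23\right) \left(-73\right) = \left(1 + \left(2 \cdot \frac{1}{2} - - \frac{1}{11}\right) + 23\right) \left(-73\right) = \left(1 + \left(1 + \frac{1}{11}\right) + 23\right) \left(-73\right) = \left(1 + \frac{12}{11} + 23\right) \left(-73\right) = \frac{276}{11} \left(-73\right) = - \frac{20148}{11} \approx -1831.6$)
$\left(C{\left(-212 \right)} + 7981\right) \left(Z - 25141\right) = \left(\left(178 - -212\right) + 7981\right) \left(- \frac{20148}{11} - 25141\right) = \left(\left(178 + 212\right) + 7981\right) \left(- \frac{296699}{11}\right) = \left(390 + 7981\right) \left(- \frac{296699}{11}\right) = 8371 \left(- \frac{296699}{11}\right) = -225787939$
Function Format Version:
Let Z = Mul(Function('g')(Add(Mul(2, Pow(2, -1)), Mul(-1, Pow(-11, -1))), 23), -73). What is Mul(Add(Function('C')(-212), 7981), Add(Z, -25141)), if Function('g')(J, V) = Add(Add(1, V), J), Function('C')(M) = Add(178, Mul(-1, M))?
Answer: -225787939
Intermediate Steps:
Function('g')(J, V) = Add(1, J, V)
Z = Rational(-20148, 11) (Z = Mul(Add(1, Add(Mul(2, Pow(2, -1)), Mul(-1, Pow(-11, -1))), 23), -73) = Mul(Add(1, Add(Mul(2, Rational(1, 2)), Mul(-1, Rational(-1, 11))), 23), -73) = Mul(Add(1, Add(1, Rational(1, 11)), 23), -73) = Mul(Add(1, Rational(12, 11), 23), -73) = Mul(Rational(276, 11), -73) = Rational(-20148, 11) ≈ -1831.6)
Mul(Add(Function('C')(-212), 7981), Add(Z, -25141)) = Mul(Add(Add(178, Mul(-1, -212)), 7981), Add(Rational(-20148, 11), -25141)) = Mul(Add(Add(178, 212), 7981), Rational(-296699, 11)) = Mul(Add(390, 7981), Rational(-296699, 11)) = Mul(8371, Rational(-296699, 11)) = -225787939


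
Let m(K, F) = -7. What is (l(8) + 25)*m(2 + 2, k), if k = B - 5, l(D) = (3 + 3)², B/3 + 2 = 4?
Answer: -427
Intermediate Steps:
B = 6 (B = -6 + 3*4 = -6 + 12 = 6)
l(D) = 36 (l(D) = 6² = 36)
k = 1 (k = 6 - 5 = 1)
(l(8) + 25)*m(2 + 2, k) = (36 + 25)*(-7) = 61*(-7) = -427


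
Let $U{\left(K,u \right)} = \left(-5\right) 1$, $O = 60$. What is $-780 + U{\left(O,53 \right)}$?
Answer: $-785$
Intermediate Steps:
$U{\left(K,u \right)} = -5$
$-780 + U{\left(O,53 \right)} = -780 - 5 = -785$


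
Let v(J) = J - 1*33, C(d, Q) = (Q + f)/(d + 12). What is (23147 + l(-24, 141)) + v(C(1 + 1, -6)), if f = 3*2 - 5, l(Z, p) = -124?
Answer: 321855/14 ≈ 22990.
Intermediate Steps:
f = 1 (f = 6 - 5 = 1)
C(d, Q) = (1 + Q)/(12 + d) (C(d, Q) = (Q + 1)/(d + 12) = (1 + Q)/(12 + d))
v(J) = -33 + J (v(J) = J - 33 = -33 + J)
(23147 + l(-24, 141)) + v(C(1 + 1, -6)) = (23147 - 124) + (-33 + (1 - 6)/(12 + (1 + 1))) = 23023 + (-33 - 5/(12 + 2)) = 23023 + (-33 - 5/14) = 23023 - 467/14 = 321855/14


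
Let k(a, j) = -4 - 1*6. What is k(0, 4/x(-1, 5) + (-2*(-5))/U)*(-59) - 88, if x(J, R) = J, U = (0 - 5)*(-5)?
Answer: 502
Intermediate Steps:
U = 25 (U = -5*(-5) = 25)
k(a, j) = -10 (k(a, j) = -4 - 6 = -10)
k(0, 4/x(-1, 5) + (-2*(-5))/U)*(-59) - 88 = -10*(-59) - 88 = 590 - 88 = 502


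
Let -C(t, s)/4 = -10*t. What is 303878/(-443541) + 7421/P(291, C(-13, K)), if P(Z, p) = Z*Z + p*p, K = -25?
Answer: -104609786357/157492981821 ≈ -0.66422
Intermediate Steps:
C(t, s) = 40*t (C(t, s) = -(-40)*t = 40*t)
P(Z, p) = Z**2 + p**2
303878/(-443541) + 7421/P(291, C(-13, K)) = 303878/(-443541) + 7421/(291**2 + (40*(-13))**2) = 303878*(-1/443541) + 7421/(84681 + (-520)**2) = -303878/443541 + 7421/(84681 + 270400) = -303878/443541 + 7421/355081 = -104609786357/157492981821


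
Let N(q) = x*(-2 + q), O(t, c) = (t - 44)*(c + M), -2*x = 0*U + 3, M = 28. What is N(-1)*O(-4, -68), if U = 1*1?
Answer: 8640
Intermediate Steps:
U = 1
x = -3/2 (x = -(0*1 + 3)/2 = -(0 + 3)/2 = -½*3 = -3/2 ≈ -1.5000)
O(t, c) = (-44 + t)*(28 + c) (O(t, c) = (t - 44)*(c + 28) = (-44 + t)*(28 + c))
N(q) = 3 - 3*q/2 (N(q) = -3*(-2 + q)/2 = 3 - 3*q/2)
N(-1)*O(-4, -68) = (3 - 3/2*(-1))*(-1232 - 44*(-68) + 28*(-4) - 68*(-4)) = (3 + 3/2)*(-1232 + 2992 - 112 + 272) = (9/2)*1920 = 8640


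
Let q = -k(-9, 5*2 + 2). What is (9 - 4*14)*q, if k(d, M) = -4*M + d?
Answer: -2679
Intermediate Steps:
k(d, M) = d - 4*M
q = 57 (q = -(-9 - 4*(5*2 + 2)) = -(-9 - 4*(10 + 2)) = -(-9 - 4*12) = -(-9 - 48) = -1*(-57) = 57)
(9 - 4*14)*q = (9 - 4*14)*57 = (9 - 56)*57 = -47*57 = -2679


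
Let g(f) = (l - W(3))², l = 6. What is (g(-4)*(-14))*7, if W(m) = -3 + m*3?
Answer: 0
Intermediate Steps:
W(m) = -3 + 3*m
g(f) = 0 (g(f) = (6 - (-3 + 3*3))² = (6 - (-3 + 9))² = (6 - 1*6)² = (6 - 6)² = 0² = 0)
(g(-4)*(-14))*7 = (0*(-14))*7 = 0*7 = 0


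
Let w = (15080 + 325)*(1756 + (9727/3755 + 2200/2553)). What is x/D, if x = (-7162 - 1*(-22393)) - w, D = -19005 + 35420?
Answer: -2473241373098/1498691845 ≈ -1650.3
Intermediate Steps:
w = 17322423759017/639101 (w = 15405*(1756 + (9727*(1/3755) + 2200*(1/2553))) = 15405*(1756 + (9727/3755 + 2200/2553)) = 15405*(1756 + 33094031/9586515) = 15405*(16867014371/9586515) = 17322423759017/639101 ≈ 2.7104e+7)
D = 16415
x = -17312689611686/639101 (x = (-7162 - 1*(-22393)) - 1*17322423759017/639101 = (-7162 + 22393) - 17322423759017/639101 = 15231 - 17322423759017/639101 = -17312689611686/639101 ≈ -2.7089e+7)
x/D = -17312689611686/639101/16415 = -17312689611686/639101*1/16415 = -2473241373098/1498691845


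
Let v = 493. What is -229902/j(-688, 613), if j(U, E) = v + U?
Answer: 76634/65 ≈ 1179.0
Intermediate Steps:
j(U, E) = 493 + U
-229902/j(-688, 613) = -229902/(493 - 688) = -229902/(-195) = -229902*(-1/195) = 76634/65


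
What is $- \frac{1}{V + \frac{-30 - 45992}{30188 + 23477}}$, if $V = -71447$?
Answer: $\frac{53665}{3834249277} \approx 1.3996 \cdot 10^{-5}$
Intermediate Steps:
$- \frac{1}{V + \frac{-30 - 45992}{30188 + 23477}} = - \frac{1}{-71447 + \frac{-30 - 45992}{30188 + 23477}} = - \frac{1}{-71447 - \frac{46022}{53665}} = - \frac{1}{- \frac{3834249277}{53665}} = \left(-1\right) \left(- \frac{53665}{3834249277}\right) = \frac{53665}{3834249277}$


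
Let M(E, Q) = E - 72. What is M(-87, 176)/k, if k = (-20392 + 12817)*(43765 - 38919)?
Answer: 53/12236150 ≈ 4.3314e-6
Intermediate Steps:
M(E, Q) = -72 + E
k = -36708450 (k = -7575*4846 = -36708450)
M(-87, 176)/k = (-72 - 87)/(-36708450) = -159*(-1/36708450) = 53/12236150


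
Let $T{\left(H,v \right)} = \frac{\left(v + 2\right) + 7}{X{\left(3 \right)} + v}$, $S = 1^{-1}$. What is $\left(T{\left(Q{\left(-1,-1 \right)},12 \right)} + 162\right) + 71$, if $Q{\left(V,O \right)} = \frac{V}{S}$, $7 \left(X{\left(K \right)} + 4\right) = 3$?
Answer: $\frac{13894}{59} \approx 235.49$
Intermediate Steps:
$X{\left(K \right)} = - \frac{25}{7}$ ($X{\left(K \right)} = -4 + \frac{1}{7} \cdot 3 = -4 + \frac{3}{7} = - \frac{25}{7}$)
$S = 1$
$Q{\left(V,O \right)} = V$ ($Q{\left(V,O \right)} = \frac{V}{1} = V 1 = V$)
$T{\left(H,v \right)} = \frac{9 + v}{- \frac{25}{7} + v}$ ($T{\left(H,v \right)} = \frac{\left(v + 2\right) + 7}{- \frac{25}{7} + v} = \frac{\left(2 + v\right) + 7}{- \frac{25}{7} + v} = \frac{9 + v}{- \frac{25}{7} + v}$)
$\left(T{\left(Q{\left(-1,-1 \right)},12 \right)} + 162\right) + 71 = \left(\frac{7 \left(9 + 12\right)}{-25 + 7 \cdot 12} + 162\right) + 71 = \left(7 \frac{1}{-25 + 84} \cdot 21 + 162\right) + 71 = \left(7 \cdot \frac{1}{59} \cdot 21 + 162\right) + 71 = \left(\frac{147}{59} + 162\right) + 71 = \frac{9705}{59} + 71 = \frac{13894}{59}$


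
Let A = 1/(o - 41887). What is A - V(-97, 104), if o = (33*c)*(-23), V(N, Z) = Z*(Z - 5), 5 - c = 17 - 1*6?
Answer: -384380569/37333 ≈ -10296.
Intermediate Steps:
c = -6 (c = 5 - (17 - 1*6) = 5 - (17 - 6) = 5 - 1*11 = 5 - 11 = -6)
V(N, Z) = Z*(-5 + Z)
o = 4554 (o = (33*(-6))*(-23) = -198*(-23) = 4554)
A = -1/37333 (A = 1/(4554 - 41887) = 1/(-37333) = -1/37333 ≈ -2.6786e-5)
A - V(-97, 104) = -1/37333 - 104*(-5 + 104) = -1/37333 - 104*99 = -1/37333 - 1*10296 = -1/37333 - 10296 = -384380569/37333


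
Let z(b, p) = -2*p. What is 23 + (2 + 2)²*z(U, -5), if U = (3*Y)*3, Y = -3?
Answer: 183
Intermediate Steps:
U = -27 (U = (3*(-3))*3 = -9*3 = -27)
23 + (2 + 2)²*z(U, -5) = 23 + (2 + 2)²*(-2*(-5)) = 23 + 4²*10 = 23 + 16*10 = 23 + 160 = 183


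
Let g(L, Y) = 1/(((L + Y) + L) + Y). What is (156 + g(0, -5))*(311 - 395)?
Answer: -65478/5 ≈ -13096.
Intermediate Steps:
g(L, Y) = 1/(2*L + 2*Y) (g(L, Y) = 1/((Y + 2*L) + Y) = 1/(2*L + 2*Y))
(156 + g(0, -5))*(311 - 395) = (156 + 1/(2*(0 - 5)))*(311 - 395) = (156 + (½)/(-5))*(-84) = (156 + (½)*(-⅕))*(-84) = (156 - ⅒)*(-84) = (1559/10)*(-84) = -65478/5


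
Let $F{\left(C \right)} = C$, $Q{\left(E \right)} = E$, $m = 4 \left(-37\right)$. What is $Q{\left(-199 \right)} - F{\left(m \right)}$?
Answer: $-51$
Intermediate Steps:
$m = -148$
$Q{\left(-199 \right)} - F{\left(m \right)} = -199 - -148 = -199 + 148 = -51$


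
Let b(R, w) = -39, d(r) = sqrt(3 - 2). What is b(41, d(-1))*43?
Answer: -1677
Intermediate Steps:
d(r) = 1 (d(r) = sqrt(1) = 1)
b(41, d(-1))*43 = -39*43 = -1677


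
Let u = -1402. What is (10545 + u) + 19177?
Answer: 28320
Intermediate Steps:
(10545 + u) + 19177 = (10545 - 1402) + 19177 = 9143 + 19177 = 28320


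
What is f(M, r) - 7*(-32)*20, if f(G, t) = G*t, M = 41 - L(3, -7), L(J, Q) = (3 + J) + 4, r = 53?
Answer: 6123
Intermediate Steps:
L(J, Q) = 7 + J
M = 31 (M = 41 - (7 + 3) = 41 - 1*10 = 41 - 10 = 31)
f(M, r) - 7*(-32)*20 = 31*53 - 7*(-32)*20 = 1643 - (-224)*20 = 1643 - 1*(-4480) = 1643 + 4480 = 6123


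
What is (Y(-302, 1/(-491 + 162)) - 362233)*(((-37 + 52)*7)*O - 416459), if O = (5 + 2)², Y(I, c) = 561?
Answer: 148760757008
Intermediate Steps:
O = 49 (O = 7² = 49)
(Y(-302, 1/(-491 + 162)) - 362233)*(((-37 + 52)*7)*O - 416459) = (561 - 362233)*(((-37 + 52)*7)*49 - 416459) = -361672*((15*7)*49 - 416459) = -361672*(105*49 - 416459) = -361672*(5145 - 416459) = -361672*(-411314) = 148760757008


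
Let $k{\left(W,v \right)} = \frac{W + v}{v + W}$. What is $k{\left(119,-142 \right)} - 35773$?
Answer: $-35772$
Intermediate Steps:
$k{\left(W,v \right)} = 1$ ($k{\left(W,v \right)} = \frac{W + v}{W + v} = 1$)
$k{\left(119,-142 \right)} - 35773 = 1 - 35773 = -35772$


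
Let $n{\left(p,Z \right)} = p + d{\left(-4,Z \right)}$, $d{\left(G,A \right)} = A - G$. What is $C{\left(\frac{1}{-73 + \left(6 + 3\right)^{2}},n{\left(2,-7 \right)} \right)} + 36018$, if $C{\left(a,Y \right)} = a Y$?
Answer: $\frac{288143}{8} \approx 36018.0$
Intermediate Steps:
$n{\left(p,Z \right)} = 4 + Z + p$ ($n{\left(p,Z \right)} = p + \left(Z - -4\right) = p + \left(Z + 4\right) = p + \left(4 + Z\right) = 4 + Z + p$)
$C{\left(a,Y \right)} = Y a$
$C{\left(\frac{1}{-73 + \left(6 + 3\right)^{2}},n{\left(2,-7 \right)} \right)} + 36018 = \frac{4 - 7 + 2}{-73 + \left(6 + 3\right)^{2}} + 36018 = - \frac{1}{-73 + 9^{2}} + 36018 = - \frac{1}{-73 + 81} + 36018 = - \frac{1}{8} + 36018 = \frac{288143}{8}$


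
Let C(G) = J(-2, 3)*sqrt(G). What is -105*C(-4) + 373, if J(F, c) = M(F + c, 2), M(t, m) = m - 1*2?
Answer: 373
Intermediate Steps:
M(t, m) = -2 + m (M(t, m) = m - 2 = -2 + m)
J(F, c) = 0 (J(F, c) = -2 + 2 = 0)
C(G) = 0 (C(G) = 0*sqrt(G) = 0)
-105*C(-4) + 373 = -105*0 + 373 = 0 + 373 = 373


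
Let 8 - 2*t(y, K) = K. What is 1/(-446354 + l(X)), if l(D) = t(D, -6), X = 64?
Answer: -1/446347 ≈ -2.2404e-6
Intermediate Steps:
t(y, K) = 4 - K/2
l(D) = 7 (l(D) = 4 - 1/2*(-6) = 4 + 3 = 7)
1/(-446354 + l(X)) = 1/(-446354 + 7) = 1/(-446347) = -1/446347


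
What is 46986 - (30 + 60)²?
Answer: 38886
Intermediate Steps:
46986 - (30 + 60)² = 46986 - 1*90² = 46986 - 1*8100 = 46986 - 8100 = 38886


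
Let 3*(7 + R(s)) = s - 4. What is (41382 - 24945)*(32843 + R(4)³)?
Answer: 534202500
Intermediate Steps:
R(s) = -25/3 + s/3 (R(s) = -7 + (s - 4)/3 = -7 + (-4 + s)/3 = -7 + (-4/3 + s/3) = -25/3 + s/3)
(41382 - 24945)*(32843 + R(4)³) = (41382 - 24945)*(32843 + (-25/3 + (⅓)*4)³) = 16437*(32843 + (-25/3 + 4/3)³) = 16437*(32843 + (-7)³) = 16437*(32843 - 343) = 16437*32500 = 534202500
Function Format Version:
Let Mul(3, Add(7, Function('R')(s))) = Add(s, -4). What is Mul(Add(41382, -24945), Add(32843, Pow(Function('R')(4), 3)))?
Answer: 534202500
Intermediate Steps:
Function('R')(s) = Add(Rational(-25, 3), Mul(Rational(1, 3), s)) (Function('R')(s) = Add(-7, Mul(Rational(1, 3), Add(s, -4))) = Add(-7, Mul(Rational(1, 3), Add(-4, s))) = Add(-7, Add(Rational(-4, 3), Mul(Rational(1, 3), s))) = Add(Rational(-25, 3), Mul(Rational(1, 3), s)))
Mul(Add(41382, -24945), Add(32843, Pow(Function('R')(4), 3))) = Mul(Add(41382, -24945), Add(32843, Pow(Add(Rational(-25, 3), Mul(Rational(1, 3), 4)), 3))) = Mul(16437, Add(32843, Pow(Add(Rational(-25, 3), Rational(4, 3)), 3))) = Mul(16437, Add(32843, Pow(-7, 3))) = Mul(16437, Add(32843, -343)) = Mul(16437, 32500) = 534202500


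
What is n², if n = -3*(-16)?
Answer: 2304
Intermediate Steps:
n = 48
n² = 48² = 2304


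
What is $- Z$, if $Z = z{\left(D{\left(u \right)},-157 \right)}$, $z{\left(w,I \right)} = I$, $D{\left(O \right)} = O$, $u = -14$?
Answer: $157$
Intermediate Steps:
$Z = -157$
$- Z = \left(-1\right) \left(-157\right) = 157$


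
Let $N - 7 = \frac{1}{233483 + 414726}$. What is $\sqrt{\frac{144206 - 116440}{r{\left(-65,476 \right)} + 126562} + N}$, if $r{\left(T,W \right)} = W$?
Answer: $\frac{\sqrt{12237377387858136182973}}{41173587471} \approx 2.6867$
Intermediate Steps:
$N = \frac{4537464}{648209}$ ($N = 7 + \frac{1}{233483 + 414726} = 7 + \frac{1}{648209} = \frac{4537464}{648209} \approx 7.0$)
$\sqrt{\frac{144206 - 116440}{r{\left(-65,476 \right)} + 126562} + N} = \sqrt{\frac{144206 - 116440}{476 + 126562} + \frac{4537464}{648209}} = \sqrt{\frac{27766}{127038} + \frac{4537464}{648209}} = \sqrt{27766 \cdot \frac{1}{127038} + \frac{4537464}{648209}} = \sqrt{\frac{13883}{63519} + \frac{4537464}{648209}} = \sqrt{\frac{297214261363}{41173587471}} = \frac{\sqrt{12237377387858136182973}}{41173587471}$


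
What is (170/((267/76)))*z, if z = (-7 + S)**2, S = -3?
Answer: 1292000/267 ≈ 4839.0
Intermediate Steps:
z = 100 (z = (-7 - 3)**2 = (-10)**2 = 100)
(170/((267/76)))*z = (170/((267/76)))*100 = (170/((267*(1/76))))*100 = (170/(267/76))*100 = (170*(76/267))*100 = (12920/267)*100 = 1292000/267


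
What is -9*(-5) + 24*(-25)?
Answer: -555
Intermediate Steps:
-9*(-5) + 24*(-25) = 45 - 600 = -555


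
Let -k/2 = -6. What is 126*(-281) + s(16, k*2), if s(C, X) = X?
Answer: -35382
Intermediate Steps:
k = 12 (k = -2*(-6) = 12)
126*(-281) + s(16, k*2) = 126*(-281) + 12*2 = -35406 + 24 = -35382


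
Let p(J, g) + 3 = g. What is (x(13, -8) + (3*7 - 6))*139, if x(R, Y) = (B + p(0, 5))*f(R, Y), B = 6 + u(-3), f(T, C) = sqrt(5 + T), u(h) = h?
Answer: 2085 + 2085*sqrt(2) ≈ 5033.6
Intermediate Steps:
p(J, g) = -3 + g
B = 3 (B = 6 - 3 = 3)
x(R, Y) = 5*sqrt(5 + R) (x(R, Y) = (3 + (-3 + 5))*sqrt(5 + R) = (3 + 2)*sqrt(5 + R) = 5*sqrt(5 + R))
(x(13, -8) + (3*7 - 6))*139 = (5*sqrt(5 + 13) + (3*7 - 6))*139 = (5*sqrt(18) + (21 - 6))*139 = (5*(3*sqrt(2)) + 15)*139 = (15*sqrt(2) + 15)*139 = (15 + 15*sqrt(2))*139 = 2085 + 2085*sqrt(2)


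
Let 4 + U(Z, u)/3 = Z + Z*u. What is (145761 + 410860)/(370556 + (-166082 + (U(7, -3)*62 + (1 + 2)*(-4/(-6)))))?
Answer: 556621/201128 ≈ 2.7675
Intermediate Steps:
U(Z, u) = -12 + 3*Z + 3*Z*u (U(Z, u) = -12 + 3*(Z + Z*u) = -12 + (3*Z + 3*Z*u) = -12 + 3*Z + 3*Z*u)
(145761 + 410860)/(370556 + (-166082 + (U(7, -3)*62 + (1 + 2)*(-4/(-6))))) = (145761 + 410860)/(370556 + (-166082 + ((-12 + 3*7 + 3*7*(-3))*62 + (1 + 2)*(-4/(-6))))) = 556621/(370556 + (-166082 + ((-12 + 21 - 63)*62 + 3*(-4*(-⅙))))) = 556621/(370556 + (-166082 + (-54*62 + 3*(⅔)))) = 556621/(370556 + (-166082 + (-3348 + 2))) = 556621/(370556 + (-166082 - 3346)) = 556621/(370556 - 169428) = 556621/201128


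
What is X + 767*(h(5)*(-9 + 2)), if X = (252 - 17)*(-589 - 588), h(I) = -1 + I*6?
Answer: -432296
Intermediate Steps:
h(I) = -1 + 6*I
X = -276595 (X = 235*(-1177) = -276595)
X + 767*(h(5)*(-9 + 2)) = -276595 + 767*((-1 + 6*5)*(-9 + 2)) = -276595 + 767*((-1 + 30)*(-7)) = -276595 + 767*(29*(-7)) = -276595 + 767*(-203) = -276595 - 155701 = -432296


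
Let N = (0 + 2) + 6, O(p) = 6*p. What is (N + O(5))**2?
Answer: 1444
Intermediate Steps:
N = 8 (N = 2 + 6 = 8)
(N + O(5))**2 = (8 + 6*5)**2 = (8 + 30)**2 = 38**2 = 1444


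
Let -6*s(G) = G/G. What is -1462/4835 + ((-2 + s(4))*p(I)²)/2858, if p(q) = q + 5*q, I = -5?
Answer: -6803323/6909215 ≈ -0.98467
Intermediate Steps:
p(q) = 6*q
s(G) = -⅙ (s(G) = -G/(6*G) = -⅙*1 = -⅙)
-1462/4835 + ((-2 + s(4))*p(I)²)/2858 = -1462/4835 + ((-2 - ⅙)*(6*(-5))²)/2858 = -1462*1/4835 - 13/6*(-30)²*(1/2858) = -1462/4835 - 13/6*900*(1/2858) = -1462/4835 - 1950*1/2858 = -1462/4835 - 975/1429 = -6803323/6909215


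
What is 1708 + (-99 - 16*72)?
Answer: 457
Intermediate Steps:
1708 + (-99 - 16*72) = 1708 + (-99 - 1152) = 1708 - 1251 = 457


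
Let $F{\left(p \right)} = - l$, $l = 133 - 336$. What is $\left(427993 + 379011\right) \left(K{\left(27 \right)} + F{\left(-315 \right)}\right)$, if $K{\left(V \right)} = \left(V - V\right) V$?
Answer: $163821812$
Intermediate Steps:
$l = -203$
$K{\left(V \right)} = 0$ ($K{\left(V \right)} = 0 V = 0$)
$F{\left(p \right)} = 203$ ($F{\left(p \right)} = \left(-1\right) \left(-203\right) = 203$)
$\left(427993 + 379011\right) \left(K{\left(27 \right)} + F{\left(-315 \right)}\right) = \left(427993 + 379011\right) \left(0 + 203\right) = 807004 \cdot 203 = 163821812$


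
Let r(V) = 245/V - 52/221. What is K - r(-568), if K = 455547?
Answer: 4398768269/9656 ≈ 4.5555e+5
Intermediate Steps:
r(V) = -4/17 + 245/V (r(V) = 245/V - 52*1/221 = 245/V - 4/17 = -4/17 + 245/V)
K - r(-568) = 455547 - (-4/17 + 245/(-568)) = 455547 - (-4/17 + 245*(-1/568)) = 455547 - (-4/17 - 245/568) = 455547 - 1*(-6437/9656) = 455547 + 6437/9656 = 4398768269/9656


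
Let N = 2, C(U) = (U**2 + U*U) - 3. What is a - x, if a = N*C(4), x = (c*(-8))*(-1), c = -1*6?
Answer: 106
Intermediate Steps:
c = -6
C(U) = -3 + 2*U**2 (C(U) = (U**2 + U**2) - 3 = 2*U**2 - 3 = -3 + 2*U**2)
x = -48 (x = -6*(-8)*(-1) = 48*(-1) = -48)
a = 58 (a = 2*(-3 + 2*4**2) = 2*(-3 + 2*16) = 2*(-3 + 32) = 2*29 = 58)
a - x = 58 - 1*(-48) = 58 + 48 = 106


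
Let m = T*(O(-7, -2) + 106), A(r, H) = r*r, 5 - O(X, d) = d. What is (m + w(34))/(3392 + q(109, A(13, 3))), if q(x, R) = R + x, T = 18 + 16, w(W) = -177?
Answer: 733/734 ≈ 0.99864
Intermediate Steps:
O(X, d) = 5 - d
T = 34
A(r, H) = r²
m = 3842 (m = 34*((5 - 1*(-2)) + 106) = 34*((5 + 2) + 106) = 34*(7 + 106) = 34*113 = 3842)
(m + w(34))/(3392 + q(109, A(13, 3))) = (3842 - 177)/(3392 + (13² + 109)) = 3665/(3392 + (169 + 109)) = 3665/(3392 + 278) = 3665/3670 = 3665*(1/3670) = 733/734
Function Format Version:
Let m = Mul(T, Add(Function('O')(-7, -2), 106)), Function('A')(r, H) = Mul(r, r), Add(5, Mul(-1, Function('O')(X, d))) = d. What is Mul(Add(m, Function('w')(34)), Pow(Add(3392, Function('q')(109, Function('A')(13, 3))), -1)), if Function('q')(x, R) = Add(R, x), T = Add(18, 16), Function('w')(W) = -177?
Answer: Rational(733, 734) ≈ 0.99864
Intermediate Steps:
Function('O')(X, d) = Add(5, Mul(-1, d))
T = 34
Function('A')(r, H) = Pow(r, 2)
m = 3842 (m = Mul(34, Add(Add(5, Mul(-1, -2)), 106)) = Mul(34, Add(Add(5, 2), 106)) = Mul(34, Add(7, 106)) = Mul(34, 113) = 3842)
Mul(Add(m, Function('w')(34)), Pow(Add(3392, Function('q')(109, Function('A')(13, 3))), -1)) = Mul(Add(3842, -177), Pow(Add(3392, Add(Pow(13, 2), 109)), -1)) = Mul(3665, Pow(Add(3392, Add(169, 109)), -1)) = Mul(3665, Pow(Add(3392, 278), -1)) = Mul(3665, Pow(3670, -1)) = Mul(3665, Rational(1, 3670)) = Rational(733, 734)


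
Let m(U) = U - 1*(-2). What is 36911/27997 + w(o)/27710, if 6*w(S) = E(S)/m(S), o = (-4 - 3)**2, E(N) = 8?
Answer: 78244547459/59348460555 ≈ 1.3184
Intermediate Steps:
m(U) = 2 + U (m(U) = U + 2 = 2 + U)
o = 49 (o = (-7)**2 = 49)
w(S) = 4/(3*(2 + S)) (w(S) = (8/(2 + S))/6 = 4/(3*(2 + S)))
36911/27997 + w(o)/27710 = 36911/27997 + (4/(3*(2 + 49)))/27710 = 36911*(1/27997) + ((4/3)/51)*(1/27710) = 36911/27997 + ((4/3)*(1/51))*(1/27710) = 36911/27997 + (4/153)*(1/27710) = 36911/27997 + 2/2119815 = 78244547459/59348460555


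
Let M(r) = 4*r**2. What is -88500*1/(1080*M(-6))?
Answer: -1475/2592 ≈ -0.56906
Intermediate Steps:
-88500*1/(1080*M(-6)) = -88500/(((4*(-6)**2)*(-27))*(-40)) = -88500/(((4*36)*(-27))*(-40)) = -88500/((144*(-27))*(-40)) = -88500/((-3888*(-40))) = -88500/155520 = -88500*1/155520 = -1475/2592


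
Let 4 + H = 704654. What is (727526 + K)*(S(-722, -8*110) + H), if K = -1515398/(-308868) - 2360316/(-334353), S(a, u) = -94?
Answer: 1470438341999227299306/2868637289 ≈ 5.1259e+11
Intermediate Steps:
H = 704650 (H = -4 + 704654 = 704650)
K = 205950658297/17211823734 (K = -1515398*(-1/308868) - 2360316*(-1/334353) = 757699/154434 + 786772/111451 = 205950658297/17211823734 ≈ 11.966)
(727526 + K)*(S(-722, -8*110) + H) = (727526 + 205950658297/17211823734)*(-94 + 704650) = (12522255224560381/17211823734)*704556 = 1470438341999227299306/2868637289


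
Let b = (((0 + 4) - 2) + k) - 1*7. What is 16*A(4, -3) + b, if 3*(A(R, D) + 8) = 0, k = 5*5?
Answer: -108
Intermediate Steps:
k = 25
A(R, D) = -8 (A(R, D) = -8 + (⅓)*0 = -8 + 0 = -8)
b = 20 (b = (((0 + 4) - 2) + 25) - 1*7 = ((4 - 2) + 25) - 7 = (2 + 25) - 7 = 27 - 7 = 20)
16*A(4, -3) + b = 16*(-8) + 20 = -128 + 20 = -108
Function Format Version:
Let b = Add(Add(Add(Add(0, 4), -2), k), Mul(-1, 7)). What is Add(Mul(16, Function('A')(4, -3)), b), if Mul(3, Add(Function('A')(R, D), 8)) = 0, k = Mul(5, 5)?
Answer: -108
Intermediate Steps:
k = 25
Function('A')(R, D) = -8 (Function('A')(R, D) = Add(-8, Mul(Rational(1, 3), 0)) = Add(-8, 0) = -8)
b = 20 (b = Add(Add(Add(Add(0, 4), -2), 25), Mul(-1, 7)) = Add(Add(Add(4, -2), 25), -7) = Add(Add(2, 25), -7) = Add(27, -7) = 20)
Add(Mul(16, Function('A')(4, -3)), b) = Add(Mul(16, -8), 20) = Add(-128, 20) = -108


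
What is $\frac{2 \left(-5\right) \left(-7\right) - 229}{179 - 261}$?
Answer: $\frac{159}{82} \approx 1.939$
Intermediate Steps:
$\frac{2 \left(-5\right) \left(-7\right) - 229}{179 - 261} = \frac{\left(-10\right) \left(-7\right) - 229}{-82} = \left(70 - 229\right) \left(- \frac{1}{82}\right) = \left(-159\right) \left(- \frac{1}{82}\right) = \frac{159}{82}$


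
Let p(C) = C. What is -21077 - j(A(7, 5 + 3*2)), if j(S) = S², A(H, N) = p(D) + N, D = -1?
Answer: -21177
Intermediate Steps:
A(H, N) = -1 + N
-21077 - j(A(7, 5 + 3*2)) = -21077 - (-1 + (5 + 3*2))² = -21077 - (-1 + (5 + 6))² = -21077 - (-1 + 11)² = -21077 - 1*10² = -21077 - 1*100 = -21077 - 100 = -21177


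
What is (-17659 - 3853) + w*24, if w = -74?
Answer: -23288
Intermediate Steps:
(-17659 - 3853) + w*24 = (-17659 - 3853) - 74*24 = -21512 - 1776 = -23288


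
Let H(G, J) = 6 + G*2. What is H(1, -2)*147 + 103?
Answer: 1279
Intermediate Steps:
H(G, J) = 6 + 2*G
H(1, -2)*147 + 103 = (6 + 2*1)*147 + 103 = (6 + 2)*147 + 103 = 8*147 + 103 = 1176 + 103 = 1279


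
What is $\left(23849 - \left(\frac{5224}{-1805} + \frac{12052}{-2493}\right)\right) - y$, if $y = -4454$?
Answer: $\frac{127394456387}{4499865} \approx 28311.0$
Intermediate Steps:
$\left(23849 - \left(\frac{5224}{-1805} + \frac{12052}{-2493}\right)\right) - y = \left(23849 - \left(\frac{5224}{-1805} + \frac{12052}{-2493}\right)\right) - -4454 = \left(23849 - \left(5224 \left(- \frac{1}{1805}\right) + 12052 \left(- \frac{1}{2493}\right)\right)\right) + 4454 = \left(23849 - \left(- \frac{5224}{1805} - \frac{12052}{2493}\right)\right) + 4454 = \left(23849 - - \frac{34777292}{4499865}\right) + 4454 = \left(23849 + \frac{34777292}{4499865}\right) + 4454 = \frac{107352057677}{4499865} + 4454 = \frac{127394456387}{4499865}$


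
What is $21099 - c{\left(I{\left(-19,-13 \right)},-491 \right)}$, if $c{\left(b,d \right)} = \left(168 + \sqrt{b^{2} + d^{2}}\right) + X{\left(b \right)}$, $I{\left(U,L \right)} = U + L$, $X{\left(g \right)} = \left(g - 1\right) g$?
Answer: $19875 - \sqrt{242105} \approx 19383.0$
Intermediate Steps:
$X{\left(g \right)} = g \left(-1 + g\right)$ ($X{\left(g \right)} = \left(-1 + g\right) g = g \left(-1 + g\right)$)
$I{\left(U,L \right)} = L + U$
$c{\left(b,d \right)} = 168 + \sqrt{b^{2} + d^{2}} + b \left(-1 + b\right)$ ($c{\left(b,d \right)} = \left(168 + \sqrt{b^{2} + d^{2}}\right) + b \left(-1 + b\right) = 168 + \sqrt{b^{2} + d^{2}} + b \left(-1 + b\right)$)
$21099 - c{\left(I{\left(-19,-13 \right)},-491 \right)} = 21099 - \left(168 + \sqrt{\left(-13 - 19\right)^{2} + \left(-491\right)^{2}} + \left(-13 - 19\right) \left(-1 - 32\right)\right) = 21099 - \left(168 + \sqrt{\left(-32\right)^{2} + 241081} - 32 \left(-1 - 32\right)\right) = 21099 - \left(168 + \sqrt{1024 + 241081} - -1056\right) = 21099 - \left(168 + \sqrt{242105} + 1056\right) = 21099 - \left(1224 + \sqrt{242105}\right) = 19875 - \sqrt{242105}$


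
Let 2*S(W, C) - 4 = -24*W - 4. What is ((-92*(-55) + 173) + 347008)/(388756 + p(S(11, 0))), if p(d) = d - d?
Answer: 352241/388756 ≈ 0.90607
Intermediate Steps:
S(W, C) = -12*W (S(W, C) = 2 + (-24*W - 4)/2 = 2 + (-4 - 24*W)/2 = 2 + (-2 - 12*W) = -12*W)
p(d) = 0
((-92*(-55) + 173) + 347008)/(388756 + p(S(11, 0))) = ((-92*(-55) + 173) + 347008)/(388756 + 0) = ((5060 + 173) + 347008)/388756 = (5233 + 347008)*(1/388756) = 352241*(1/388756) = 352241/388756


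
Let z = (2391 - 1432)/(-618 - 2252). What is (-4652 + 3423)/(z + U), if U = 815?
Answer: -503890/334013 ≈ -1.5086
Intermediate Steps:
z = -137/410 (z = 959/(-2870) = 959*(-1/2870) = -137/410 ≈ -0.33415)
(-4652 + 3423)/(z + U) = (-4652 + 3423)/(-137/410 + 815) = -1229/334013/410 = -1229*410/334013 = -503890/334013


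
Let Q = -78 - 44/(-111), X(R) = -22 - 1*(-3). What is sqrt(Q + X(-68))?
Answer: I*sqrt(1190253)/111 ≈ 9.8287*I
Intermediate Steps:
X(R) = -19 (X(R) = -22 + 3 = -19)
Q = -8614/111 (Q = -78 - 44*(-1/111) = -78 + 44/111 = -8614/111 ≈ -77.604)
sqrt(Q + X(-68)) = sqrt(-8614/111 - 19) = sqrt(-10723/111) = I*sqrt(1190253)/111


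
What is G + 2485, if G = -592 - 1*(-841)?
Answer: 2734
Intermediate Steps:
G = 249 (G = -592 + 841 = 249)
G + 2485 = 249 + 2485 = 2734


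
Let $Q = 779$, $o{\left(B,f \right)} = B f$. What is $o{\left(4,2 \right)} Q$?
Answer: $6232$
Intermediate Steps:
$o{\left(4,2 \right)} Q = 4 \cdot 2 \cdot 779 = 8 \cdot 779 = 6232$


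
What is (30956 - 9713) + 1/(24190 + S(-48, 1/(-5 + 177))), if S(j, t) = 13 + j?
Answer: 513124666/24155 ≈ 21243.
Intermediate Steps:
(30956 - 9713) + 1/(24190 + S(-48, 1/(-5 + 177))) = (30956 - 9713) + 1/(24190 + (13 - 48)) = 21243 + 1/(24190 - 35) = 21243 + 1/24155 = 513124666/24155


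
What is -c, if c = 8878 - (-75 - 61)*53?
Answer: -16086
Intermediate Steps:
c = 16086 (c = 8878 - (-136)*53 = 8878 - 1*(-7208) = 8878 + 7208 = 16086)
-c = -1*16086 = -16086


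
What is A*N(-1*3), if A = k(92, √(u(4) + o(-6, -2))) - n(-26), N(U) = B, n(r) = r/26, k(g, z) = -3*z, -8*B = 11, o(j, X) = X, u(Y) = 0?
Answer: -11/8 + 33*I*√2/8 ≈ -1.375 + 5.8336*I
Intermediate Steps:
B = -11/8 (B = -⅛*11 = -11/8 ≈ -1.3750)
n(r) = r/26 (n(r) = r*(1/26) = r/26)
N(U) = -11/8
A = 1 - 3*I*√2 (A = -3*√(0 - 2) - (-26)/26 = -3*I*√2 - 1*(-1) = -3*I*√2 + 1 = 1 - 3*I*√2 ≈ 1.0 - 4.2426*I)
A*N(-1*3) = (1 - 3*I*√2)*(-11/8) = -11/8 + 33*I*√2/8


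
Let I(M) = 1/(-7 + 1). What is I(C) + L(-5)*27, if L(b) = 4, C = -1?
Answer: 647/6 ≈ 107.83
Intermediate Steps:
I(M) = -⅙ (I(M) = 1/(-6) = -⅙)
I(C) + L(-5)*27 = -⅙ + 4*27 = -⅙ + 108 = 647/6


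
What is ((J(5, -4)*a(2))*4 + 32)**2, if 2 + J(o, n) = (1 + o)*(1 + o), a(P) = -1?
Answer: 10816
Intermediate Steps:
J(o, n) = -2 + (1 + o)**2 (J(o, n) = -2 + (1 + o)*(1 + o) = -2 + (1 + o)**2)
((J(5, -4)*a(2))*4 + 32)**2 = (((-2 + (1 + 5)**2)*(-1))*4 + 32)**2 = (((-2 + 6**2)*(-1))*4 + 32)**2 = (((-2 + 36)*(-1))*4 + 32)**2 = ((34*(-1))*4 + 32)**2 = (-34*4 + 32)**2 = (-136 + 32)**2 = (-104)**2 = 10816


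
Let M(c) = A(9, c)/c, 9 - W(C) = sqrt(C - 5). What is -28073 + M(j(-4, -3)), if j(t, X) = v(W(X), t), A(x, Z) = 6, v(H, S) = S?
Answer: -56149/2 ≈ -28075.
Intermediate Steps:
W(C) = 9 - sqrt(-5 + C) (W(C) = 9 - sqrt(C - 5) = 9 - sqrt(-5 + C))
j(t, X) = t
M(c) = 6/c
-28073 + M(j(-4, -3)) = -28073 + 6/(-4) = -28073 + 6*(-1/4) = -28073 - 3/2 = -56149/2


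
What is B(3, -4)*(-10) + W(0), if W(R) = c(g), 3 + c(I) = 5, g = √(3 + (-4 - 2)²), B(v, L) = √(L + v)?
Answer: 2 - 10*I ≈ 2.0 - 10.0*I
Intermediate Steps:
g = √39 (g = √(3 + (-6)²) = √(3 + 36) = √39 ≈ 6.2450)
c(I) = 2 (c(I) = -3 + 5 = 2)
W(R) = 2
B(3, -4)*(-10) + W(0) = √(-4 + 3)*(-10) + 2 = √(-1)*(-10) + 2 = I*(-10) + 2 = -10*I + 2 = 2 - 10*I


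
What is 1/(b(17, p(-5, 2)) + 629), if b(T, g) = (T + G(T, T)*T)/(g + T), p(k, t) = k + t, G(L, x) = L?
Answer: 7/4556 ≈ 0.0015364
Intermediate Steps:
b(T, g) = (T + T**2)/(T + g) (b(T, g) = (T + T*T)/(g + T) = (T + T**2)/(T + g))
1/(b(17, p(-5, 2)) + 629) = 1/(17*(1 + 17)/(17 + (-5 + 2)) + 629) = 1/(17*18/(17 - 3) + 629) = 1/(17*18/14 + 629) = 1/(17*(1/14)*18 + 629) = 1/(153/7 + 629) = 1/(4556/7) = 7/4556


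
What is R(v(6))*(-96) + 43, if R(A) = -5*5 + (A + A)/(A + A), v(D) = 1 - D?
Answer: 2347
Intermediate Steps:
R(A) = -24 (R(A) = -25 + (2*A)/((2*A)) = -25 + (2*A)*(1/(2*A)) = -25 + 1 = -24)
R(v(6))*(-96) + 43 = -24*(-96) + 43 = 2304 + 43 = 2347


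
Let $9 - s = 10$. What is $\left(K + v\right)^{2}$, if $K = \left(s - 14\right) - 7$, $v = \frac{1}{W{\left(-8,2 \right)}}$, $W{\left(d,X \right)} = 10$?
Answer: $\frac{47961}{100} \approx 479.61$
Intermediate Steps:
$s = -1$ ($s = 9 - 10 = -1$)
$v = \frac{1}{10} \approx 0.1$
$K = -22$ ($K = \left(-1 - 14\right) - 7 = -15 - 7 = -22$)
$\left(K + v\right)^{2} = \left(-22 + \frac{1}{10}\right)^{2} = \left(- \frac{219}{10}\right)^{2} = \frac{47961}{100}$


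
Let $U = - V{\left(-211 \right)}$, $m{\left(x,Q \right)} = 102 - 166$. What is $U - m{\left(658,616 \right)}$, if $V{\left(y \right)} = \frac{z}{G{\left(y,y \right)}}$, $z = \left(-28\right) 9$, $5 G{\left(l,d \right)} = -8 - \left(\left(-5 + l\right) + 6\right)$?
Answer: $\frac{7094}{101} \approx 70.238$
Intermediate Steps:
$m{\left(x,Q \right)} = -64$ ($m{\left(x,Q \right)} = 102 - 166 = -64$)
$G{\left(l,d \right)} = - \frac{9}{5} - \frac{l}{5}$ ($G{\left(l,d \right)} = \frac{-8 - \left(\left(-5 + l\right) + 6\right)}{5} = \frac{-8 - \left(1 + l\right)}{5} = \frac{-9 - l}{5} = - \frac{9}{5} - \frac{l}{5}$)
$z = -252$
$V{\left(y \right)} = - \frac{252}{- \frac{9}{5} - \frac{y}{5}}$
$U = \frac{630}{101}$ ($U = - \frac{1260}{9 - 211} = - \frac{1260}{-202} = - \frac{1260 \left(-1\right)}{202} = \left(-1\right) \left(- \frac{630}{101}\right) = \frac{630}{101} \approx 6.2376$)
$U - m{\left(658,616 \right)} = \frac{630}{101} - -64 = \frac{630}{101} + 64 = \frac{7094}{101}$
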